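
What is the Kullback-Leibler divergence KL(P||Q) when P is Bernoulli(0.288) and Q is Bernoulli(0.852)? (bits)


KL = p*log2(p/q) + (1-p)*log2((1-p)/(1-q)) = 0.288*log2(0.288/0.852) + 0.712*log2(0.712/0.148) = 1.1629

1.1629 bits


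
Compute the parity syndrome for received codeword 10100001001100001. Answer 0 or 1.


Syndrome = XOR of all bits = 1 XOR 0 XOR 1 XOR 0 XOR 0 XOR 0 XOR 0 XOR 1 XOR 0 XOR 0 XOR 1 XOR 1 XOR 0 XOR 0 XOR 0 XOR 0 XOR 1 = 0

0


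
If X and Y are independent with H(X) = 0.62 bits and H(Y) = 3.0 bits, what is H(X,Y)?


For independent variables, H(X,Y) = H(X) + H(Y) = 0.62 + 3.0 = 3.62

3.62 bits


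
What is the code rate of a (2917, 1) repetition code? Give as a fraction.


Rate = k/n = 1/2917

1/2917


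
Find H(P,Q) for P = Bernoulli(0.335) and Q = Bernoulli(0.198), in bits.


H(P,Q) = -p*log2(q) - (1-p)*log2(1-q). -0.335*log2(0.198) = 0.782703; -0.665*log2(0.802) = 0.211687. H(P,Q) = 0.782703 + 0.211687 = 0.9944

0.9944 bits


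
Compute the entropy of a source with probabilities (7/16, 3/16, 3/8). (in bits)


H = -sum(p_i * log2(p_i)). Terms: -(7/16)*log2(7/16) = 0.521782; -(3/16)*log2(3/16) = 0.452820; -(3/8)*log2(3/8) = 0.530639. H = 0.521782 + 0.452820 + 0.530639 = 1.5052

1.5052 bits


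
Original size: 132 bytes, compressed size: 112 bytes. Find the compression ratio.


Ratio = original / compressed = 132 / 112 = 1.1786

1.1786


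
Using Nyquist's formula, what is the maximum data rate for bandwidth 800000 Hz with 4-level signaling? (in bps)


Rate = 2 * B * log2(M) = 2 * 800000 * 2.0 = 3200000.0

3200000.0 bps


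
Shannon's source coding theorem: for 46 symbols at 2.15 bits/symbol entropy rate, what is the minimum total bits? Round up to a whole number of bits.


Minimum bits >= n * H = 46 * 2.15 = 98.9, rounded up to a whole number of bits = 99

99 bits


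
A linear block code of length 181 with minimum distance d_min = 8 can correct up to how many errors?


Correction capability = floor((d-1)/2) = floor((8-1)/2) = 3

3 errors


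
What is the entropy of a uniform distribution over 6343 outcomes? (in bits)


H = log2(n) = log2(6343) = 12.6309

12.6309 bits


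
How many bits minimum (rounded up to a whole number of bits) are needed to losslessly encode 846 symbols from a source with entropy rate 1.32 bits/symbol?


Minimum bits >= n * H = 846 * 1.32 = 1116.72, rounded up to a whole number of bits = 1117

1117 bits


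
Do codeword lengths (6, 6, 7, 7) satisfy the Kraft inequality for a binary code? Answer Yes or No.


Kraft sum = sum(2^(-l_i)) = 0.0469, need <= 1. Result: satisfied (a binary prefix-free code with these lengths exists)

Yes


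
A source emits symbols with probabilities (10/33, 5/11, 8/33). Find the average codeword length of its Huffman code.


Huffman construction (repeatedly merge the two least-probable nodes; each merge adds 1 bit to every symbol beneath it): 8/33 + 10/33 = 6/11; 5/11 + 6/11 = 1. Resulting codeword lengths (in the order the probabilities were given): (2, 1, 2). L_avg = sum(p_i * l_i) = 10/33*2 + 5/11*1 + 8/33*2 = 17/11 = 1.5455

1.5455 bits


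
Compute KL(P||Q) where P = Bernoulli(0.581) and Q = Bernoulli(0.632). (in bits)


KL = p*log2(p/q) + (1-p)*log2((1-p)/(1-q)) = 0.581*log2(0.581/0.632) + 0.419*log2(0.419/0.368) = 0.0079

0.0079 bits


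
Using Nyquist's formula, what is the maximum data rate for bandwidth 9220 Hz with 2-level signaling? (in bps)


Rate = 2 * B * log2(M) = 2 * 9220 * 1.0 = 18440.0

18440.0 bps


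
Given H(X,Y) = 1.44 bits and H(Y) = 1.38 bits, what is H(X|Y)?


H(X|Y) = H(X,Y) - H(Y) = 1.44 - 1.38 = 0.06

0.06 bits


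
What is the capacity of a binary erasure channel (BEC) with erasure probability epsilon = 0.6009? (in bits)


C = 1 - epsilon = 1 - 0.6009 = 0.3991

0.3991 bits


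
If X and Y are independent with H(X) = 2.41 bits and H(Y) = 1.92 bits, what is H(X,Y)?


For independent variables, H(X,Y) = H(X) + H(Y) = 2.41 + 1.92 = 4.33

4.33 bits


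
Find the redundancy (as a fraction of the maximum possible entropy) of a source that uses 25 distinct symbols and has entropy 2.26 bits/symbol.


H_max = log2(K) = log2(25) = 4.6439 bits/symbol. Redundancy = 1 - H/H_max = 1 - 2.26/4.6439 = 1 - 0.4867 = 0.5133

0.5133


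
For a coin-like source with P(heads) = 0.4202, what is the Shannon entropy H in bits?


H = -p*log2(p) - (1-p)*log2(1-p). -0.4202*log2(0.4202) = 0.525608; -0.5798*log2(0.5798) = 0.455939. H = 0.525608 + 0.455939 = 0.9815

0.9815 bits


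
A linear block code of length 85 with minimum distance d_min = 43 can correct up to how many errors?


Correction capability = floor((d-1)/2) = floor((43-1)/2) = 21

21 errors


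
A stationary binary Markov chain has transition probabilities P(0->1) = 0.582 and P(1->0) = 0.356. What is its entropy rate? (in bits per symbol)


Stationary distribution: pi_0 = p10/(p01+p10) = 0.3795, pi_1 = 0.6205. Entropy rate H' = pi_0*H(p01) + pi_1*H(p10) = 0.3795*0.9805 + 0.6205*0.9393 = 0.9549

0.9549 bits/symbol


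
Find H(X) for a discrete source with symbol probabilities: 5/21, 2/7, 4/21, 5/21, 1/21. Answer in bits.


H = -sum(p_i * log2(p_i)). Terms: -(5/21)*log2(5/21) = 0.492950; -(2/7)*log2(2/7) = 0.516387; -(4/21)*log2(4/21) = 0.455680; -(5/21)*log2(5/21) = 0.492950; -(1/21)*log2(1/21) = 0.209158. H = 0.492950 + 0.516387 + 0.455680 + 0.492950 + 0.209158 = 2.1671

2.1671 bits


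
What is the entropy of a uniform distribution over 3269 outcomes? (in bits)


H = log2(n) = log2(3269) = 11.6746

11.6746 bits


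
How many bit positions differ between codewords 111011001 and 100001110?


Count differing positions: . ^ ^ . ^ . ^ ^ ^ = 6 differences

6


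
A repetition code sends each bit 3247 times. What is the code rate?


Rate = k/n = 1/3247

1/3247


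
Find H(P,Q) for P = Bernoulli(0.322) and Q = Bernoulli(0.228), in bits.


H(P,Q) = -p*log2(q) - (1-p)*log2(1-q). -0.322*log2(0.228) = 0.686792; -0.678*log2(0.772) = 0.253116. H(P,Q) = 0.686792 + 0.253116 = 0.9399

0.9399 bits


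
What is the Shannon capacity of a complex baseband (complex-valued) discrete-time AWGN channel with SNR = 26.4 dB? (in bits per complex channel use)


SNR_linear = 10^(26.4/10) = 436.5158; C = log2(1 + SNR_linear) = log2(1 + 436.5158) = 8.7732

8.7732 bits/channel use


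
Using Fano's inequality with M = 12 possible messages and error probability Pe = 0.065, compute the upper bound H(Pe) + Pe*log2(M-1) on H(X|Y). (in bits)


H(Pe) = -Pe*log2(Pe) - (1-Pe)*log2(1-Pe) = -0.065*log2(0.065) - 0.935*log2(0.935) = 0.256322 + 0.090659 = 0.347. Pe*log2(M-1) = 0.065*log2(11) = 0.224863. Bound = H(Pe) + Pe*log2(M-1) = 0.256322 + 0.090659 + 0.224863 = 0.5718

0.5718 bits


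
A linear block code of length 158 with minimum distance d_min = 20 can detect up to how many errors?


Detection capability = d_min - 1 = 20 - 1 = 19

19 errors


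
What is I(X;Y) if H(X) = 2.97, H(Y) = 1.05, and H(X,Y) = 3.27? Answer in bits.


I(X;Y) = H(X) + H(Y) - H(X,Y) = 2.97 + 1.05 - 3.27 = 0.75

0.75 bits


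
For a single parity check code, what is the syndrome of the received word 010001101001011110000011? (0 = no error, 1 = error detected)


Syndrome = XOR of all bits = 0 XOR 1 XOR 0 XOR 0 XOR 0 XOR 1 XOR 1 XOR 0 XOR 1 XOR 0 XOR 0 XOR 1 XOR 0 XOR 1 XOR 1 XOR 1 XOR 1 XOR 0 XOR 0 XOR 0 XOR 0 XOR 0 XOR 1 XOR 1 = 1

1


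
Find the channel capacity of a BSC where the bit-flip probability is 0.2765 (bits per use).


H(p) = -p*log2(p) - (1-p)*log2(1-p) = -0.2765*log2(0.2765) - 0.7235*log2(0.7235) = 0.512810 + 0.337828 = 0.8506. C = 1 - H(p) = 1 - 0.8506 = 0.1494

0.1494 bits


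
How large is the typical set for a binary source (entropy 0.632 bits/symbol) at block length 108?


log2|A_typical| = nH = 108 * 0.632 = 68.256, so |A_typical| ~ 2^68.256 = 3.525e+20

3.525e+20


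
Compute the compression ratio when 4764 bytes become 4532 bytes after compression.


Ratio = original / compressed = 4764 / 4532 = 1.0512

1.0512


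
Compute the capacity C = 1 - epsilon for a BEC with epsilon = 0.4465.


C = 1 - epsilon = 1 - 0.4465 = 0.5535

0.5535 bits


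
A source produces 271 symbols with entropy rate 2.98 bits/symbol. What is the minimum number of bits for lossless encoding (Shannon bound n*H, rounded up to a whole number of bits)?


Minimum bits >= n * H = 271 * 2.98 = 807.58, rounded up to a whole number of bits = 808

808 bits


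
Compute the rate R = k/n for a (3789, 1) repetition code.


Rate = k/n = 1/3789

1/3789


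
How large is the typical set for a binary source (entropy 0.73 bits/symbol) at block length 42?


log2|A_typical| = nH = 42 * 0.73 = 30.66, so |A_typical| ~ 2^30.66 = 1.697e+09

1.697e+09


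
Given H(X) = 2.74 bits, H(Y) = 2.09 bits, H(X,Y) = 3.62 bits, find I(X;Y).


I(X;Y) = H(X) + H(Y) - H(X,Y) = 2.74 + 2.09 - 3.62 = 1.21

1.21 bits


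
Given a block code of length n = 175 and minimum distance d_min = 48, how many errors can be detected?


Detection capability = d_min - 1 = 48 - 1 = 47

47 errors


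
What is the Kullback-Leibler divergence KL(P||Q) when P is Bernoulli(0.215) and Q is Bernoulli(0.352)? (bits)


KL = p*log2(p/q) + (1-p)*log2((1-p)/(1-q)) = 0.215*log2(0.215/0.352) + 0.785*log2(0.785/0.648) = 0.0643

0.0643 bits


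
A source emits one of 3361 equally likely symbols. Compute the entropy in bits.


H = log2(n) = log2(3361) = 11.7147

11.7147 bits


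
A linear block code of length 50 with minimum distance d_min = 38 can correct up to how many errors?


Correction capability = floor((d-1)/2) = floor((38-1)/2) = 18

18 errors


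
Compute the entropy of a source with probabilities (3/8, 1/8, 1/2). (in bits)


H = -sum(p_i * log2(p_i)). Terms: -(3/8)*log2(3/8) = 0.530639; -(1/8)*log2(1/8) = 0.375000; -(1/2)*log2(1/2) = 0.500000. H = 0.530639 + 0.375000 + 0.500000 = 1.4056

1.4056 bits


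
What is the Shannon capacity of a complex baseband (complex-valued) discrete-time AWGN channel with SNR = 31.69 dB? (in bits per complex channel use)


SNR_linear = 10^(31.69/10) = 1475.7065; C = log2(1 + SNR_linear) = log2(1 + 1475.7065) = 10.5282

10.5282 bits/channel use


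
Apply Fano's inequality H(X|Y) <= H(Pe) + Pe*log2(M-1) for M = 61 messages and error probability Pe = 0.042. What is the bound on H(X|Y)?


H(Pe) = -Pe*log2(Pe) - (1-Pe)*log2(1-Pe) = -0.042*log2(0.042) - 0.958*log2(0.958) = 0.192086 + 0.059303 = 0.2514. Pe*log2(M-1) = 0.042*log2(60) = 0.248089. Bound = H(Pe) + Pe*log2(M-1) = 0.192086 + 0.059303 + 0.248089 = 0.4995

0.4995 bits


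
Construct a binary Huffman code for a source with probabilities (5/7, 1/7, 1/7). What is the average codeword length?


Huffman construction (repeatedly merge the two least-probable nodes; each merge adds 1 bit to every symbol beneath it): 1/7 + 1/7 = 2/7; 2/7 + 5/7 = 1. Resulting codeword lengths (in the order the probabilities were given): (1, 2, 2). L_avg = sum(p_i * l_i) = 5/7*1 + 1/7*2 + 1/7*2 = 9/7 = 1.2857

1.2857 bits


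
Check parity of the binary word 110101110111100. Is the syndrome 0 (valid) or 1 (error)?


Syndrome = XOR of all bits = 1 XOR 1 XOR 0 XOR 1 XOR 0 XOR 1 XOR 1 XOR 1 XOR 0 XOR 1 XOR 1 XOR 1 XOR 1 XOR 0 XOR 0 = 0

0


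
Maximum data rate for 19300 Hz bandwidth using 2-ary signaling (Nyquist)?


Rate = 2 * B * log2(M) = 2 * 19300 * 1.0 = 38600.0

38600.0 bps


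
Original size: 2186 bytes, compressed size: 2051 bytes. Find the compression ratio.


Ratio = original / compressed = 2186 / 2051 = 1.0658

1.0658


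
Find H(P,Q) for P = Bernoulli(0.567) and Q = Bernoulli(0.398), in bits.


H(P,Q) = -p*log2(q) - (1-p)*log2(1-q). -0.567*log2(0.398) = 0.753634; -0.433*log2(0.602) = 0.317027. H(P,Q) = 0.753634 + 0.317027 = 1.0707

1.0707 bits


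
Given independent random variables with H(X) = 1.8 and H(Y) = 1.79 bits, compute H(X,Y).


For independent variables, H(X,Y) = H(X) + H(Y) = 1.8 + 1.79 = 3.59

3.59 bits


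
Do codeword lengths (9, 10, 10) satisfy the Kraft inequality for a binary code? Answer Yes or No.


Kraft sum = sum(2^(-l_i)) = 0.0039, need <= 1. Result: satisfied (a binary prefix-free code with these lengths exists)

Yes


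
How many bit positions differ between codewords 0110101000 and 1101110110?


Count differing positions: ^ . ^ ^ . ^ ^ ^ ^ . = 7 differences

7


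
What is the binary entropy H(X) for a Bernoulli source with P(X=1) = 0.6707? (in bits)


H = -p*log2(p) - (1-p)*log2(1-p). -0.6707*log2(0.6707) = 0.386498; -0.3293*log2(0.3293) = 0.527712. H = 0.386498 + 0.527712 = 0.9142

0.9142 bits


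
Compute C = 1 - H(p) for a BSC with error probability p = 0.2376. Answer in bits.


H(p) = -p*log2(p) - (1-p)*log2(1-p) = -0.2376*log2(0.2376) - 0.7624*log2(0.7624) = 0.492638 + 0.298388 = 0.791. C = 1 - H(p) = 1 - 0.791 = 0.209

0.209 bits


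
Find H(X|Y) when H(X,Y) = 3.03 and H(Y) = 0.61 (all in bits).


H(X|Y) = H(X,Y) - H(Y) = 3.03 - 0.61 = 2.42

2.42 bits


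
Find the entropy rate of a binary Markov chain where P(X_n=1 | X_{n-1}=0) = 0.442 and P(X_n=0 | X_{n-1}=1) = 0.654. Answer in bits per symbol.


Stationary distribution: pi_0 = p10/(p01+p10) = 0.5967, pi_1 = 0.4033. Entropy rate H' = pi_0*H(p01) + pi_1*H(p10) = 0.5967*0.9903 + 0.4033*0.9304 = 0.9661

0.9661 bits/symbol


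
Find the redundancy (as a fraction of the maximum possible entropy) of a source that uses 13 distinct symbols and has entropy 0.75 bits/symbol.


H_max = log2(K) = log2(13) = 3.7004 bits/symbol. Redundancy = 1 - H/H_max = 1 - 0.75/3.7004 = 1 - 0.2027 = 0.7973

0.7973


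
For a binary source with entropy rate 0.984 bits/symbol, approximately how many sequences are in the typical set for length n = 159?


log2|A_typical| = nH = 159 * 0.984 = 156.456, so |A_typical| ~ 2^156.456 = 1.253e+47

1.253e+47


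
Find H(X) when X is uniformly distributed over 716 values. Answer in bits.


H = log2(n) = log2(716) = 9.4838

9.4838 bits


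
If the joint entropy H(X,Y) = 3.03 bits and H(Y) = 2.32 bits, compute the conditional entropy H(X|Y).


H(X|Y) = H(X,Y) - H(Y) = 3.03 - 2.32 = 0.71

0.71 bits


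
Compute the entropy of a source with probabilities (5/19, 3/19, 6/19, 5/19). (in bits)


H = -sum(p_i * log2(p_i)). Terms: -(5/19)*log2(5/19) = 0.506842; -(3/19)*log2(3/19) = 0.420468; -(6/19)*log2(6/19) = 0.525147; -(5/19)*log2(5/19) = 0.506842. H = 0.506842 + 0.420468 + 0.525147 + 0.506842 = 1.9593

1.9593 bits


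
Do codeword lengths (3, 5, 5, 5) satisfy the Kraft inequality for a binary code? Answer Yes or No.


Kraft sum = sum(2^(-l_i)) = 0.2188, need <= 1. Result: satisfied (a binary prefix-free code with these lengths exists)

Yes


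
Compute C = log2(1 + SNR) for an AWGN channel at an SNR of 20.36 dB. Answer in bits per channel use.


SNR_linear = 10^(20.36/10) = 108.6426; C = log2(1 + SNR_linear) = log2(1 + 108.6426) = 6.7767

6.7767 bits/channel use


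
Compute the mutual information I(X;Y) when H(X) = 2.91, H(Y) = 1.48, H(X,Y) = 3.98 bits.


I(X;Y) = H(X) + H(Y) - H(X,Y) = 2.91 + 1.48 - 3.98 = 0.41

0.41 bits


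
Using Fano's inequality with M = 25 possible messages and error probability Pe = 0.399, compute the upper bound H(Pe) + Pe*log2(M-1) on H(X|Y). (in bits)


H(Pe) = -Pe*log2(Pe) - (1-Pe)*log2(1-Pe) = -0.399*log2(0.399) - 0.601*log2(0.601) = 0.528890 + 0.441472 = 0.9704. Pe*log2(M-1) = 0.399*log2(24) = 1.829400. Bound = H(Pe) + Pe*log2(M-1) = 0.528890 + 0.441472 + 1.829400 = 2.7998

2.7998 bits


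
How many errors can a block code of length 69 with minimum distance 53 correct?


Correction capability = floor((d-1)/2) = floor((53-1)/2) = 26

26 errors


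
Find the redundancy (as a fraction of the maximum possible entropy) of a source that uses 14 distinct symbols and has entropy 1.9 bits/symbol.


H_max = log2(K) = log2(14) = 3.8074 bits/symbol. Redundancy = 1 - H/H_max = 1 - 1.9/3.8074 = 1 - 0.499 = 0.501

0.501


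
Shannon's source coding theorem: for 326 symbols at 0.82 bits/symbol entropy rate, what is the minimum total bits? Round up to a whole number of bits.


Minimum bits >= n * H = 326 * 0.82 = 267.32, rounded up to a whole number of bits = 268

268 bits


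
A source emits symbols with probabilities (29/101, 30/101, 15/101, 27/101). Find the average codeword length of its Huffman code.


Huffman construction (repeatedly merge the two least-probable nodes; each merge adds 1 bit to every symbol beneath it): 15/101 + 27/101 = 42/101; 29/101 + 30/101 = 59/101; 42/101 + 59/101 = 1. Resulting codeword lengths (in the order the probabilities were given): (2, 2, 2, 2). L_avg = sum(p_i * l_i) = 29/101*2 + 30/101*2 + 15/101*2 + 27/101*2 = 2

2.0 bits


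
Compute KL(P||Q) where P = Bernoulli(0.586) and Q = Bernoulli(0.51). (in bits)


KL = p*log2(p/q) + (1-p)*log2((1-p)/(1-q)) = 0.586*log2(0.586/0.51) + 0.414*log2(0.414/0.49) = 0.0168

0.0168 bits


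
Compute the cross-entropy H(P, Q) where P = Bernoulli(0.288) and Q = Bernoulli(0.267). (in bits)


H(P,Q) = -p*log2(q) - (1-p)*log2(1-q). -0.288*log2(0.267) = 0.548665; -0.712*log2(0.733) = 0.319058. H(P,Q) = 0.548665 + 0.319058 = 0.8677

0.8677 bits


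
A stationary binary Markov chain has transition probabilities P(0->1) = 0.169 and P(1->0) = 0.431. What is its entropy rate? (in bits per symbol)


Stationary distribution: pi_0 = p10/(p01+p10) = 0.7183, pi_1 = 0.2817. Entropy rate H' = pi_0*H(p01) + pi_1*H(p10) = 0.7183*0.6554 + 0.2817*0.9862 = 0.7486

0.7486 bits/symbol


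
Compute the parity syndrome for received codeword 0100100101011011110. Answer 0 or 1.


Syndrome = XOR of all bits = 0 XOR 1 XOR 0 XOR 0 XOR 1 XOR 0 XOR 0 XOR 1 XOR 0 XOR 1 XOR 0 XOR 1 XOR 1 XOR 0 XOR 1 XOR 1 XOR 1 XOR 1 XOR 0 = 0

0


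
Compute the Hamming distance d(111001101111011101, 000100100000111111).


Count differing positions: ^ ^ ^ ^ . ^ . . ^ ^ ^ ^ ^ . . . ^ . = 11 differences

11


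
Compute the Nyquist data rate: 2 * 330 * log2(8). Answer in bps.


Rate = 2 * B * log2(M) = 2 * 330 * 3.0 = 1980.0

1980.0 bps


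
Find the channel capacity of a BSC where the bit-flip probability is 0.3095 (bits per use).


H(p) = -p*log2(p) - (1-p)*log2(1-p) = -0.3095*log2(0.3095) - 0.6905*log2(0.6905) = 0.523670 + 0.368925 = 0.8926. C = 1 - H(p) = 1 - 0.8926 = 0.1074

0.1074 bits


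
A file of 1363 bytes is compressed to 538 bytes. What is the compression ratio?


Ratio = original / compressed = 1363 / 538 = 2.5335

2.5335


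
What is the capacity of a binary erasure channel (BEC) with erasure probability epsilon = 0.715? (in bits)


C = 1 - epsilon = 1 - 0.715 = 0.285

0.285 bits


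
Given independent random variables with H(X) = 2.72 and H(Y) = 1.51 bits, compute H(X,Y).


For independent variables, H(X,Y) = H(X) + H(Y) = 2.72 + 1.51 = 4.23

4.23 bits


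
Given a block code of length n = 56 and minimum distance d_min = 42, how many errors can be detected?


Detection capability = d_min - 1 = 42 - 1 = 41

41 errors


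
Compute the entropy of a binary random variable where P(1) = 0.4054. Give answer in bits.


H = -p*log2(p) - (1-p)*log2(1-p). -0.4054*log2(0.4054) = 0.528067; -0.5946*log2(0.5946) = 0.445955. H = 0.528067 + 0.445955 = 0.974

0.974 bits


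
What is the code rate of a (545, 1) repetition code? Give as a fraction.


Rate = k/n = 1/545

1/545


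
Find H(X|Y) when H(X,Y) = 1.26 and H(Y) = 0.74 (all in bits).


H(X|Y) = H(X,Y) - H(Y) = 1.26 - 0.74 = 0.52

0.52 bits


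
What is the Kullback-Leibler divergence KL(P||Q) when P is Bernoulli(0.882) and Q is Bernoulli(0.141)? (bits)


KL = p*log2(p/q) + (1-p)*log2((1-p)/(1-q)) = 0.882*log2(0.882/0.141) + 0.118*log2(0.118/0.859) = 1.995

1.995 bits


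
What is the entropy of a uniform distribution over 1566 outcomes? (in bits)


H = log2(n) = log2(1566) = 10.6129

10.6129 bits


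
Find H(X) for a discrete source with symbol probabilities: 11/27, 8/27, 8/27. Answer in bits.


H = -sum(p_i * log2(p_i)). Terms: -(11/27)*log2(11/27) = 0.527778; -(8/27)*log2(8/27) = 0.519967; -(8/27)*log2(8/27) = 0.519967. H = 0.527778 + 0.519967 + 0.519967 = 1.5677

1.5677 bits


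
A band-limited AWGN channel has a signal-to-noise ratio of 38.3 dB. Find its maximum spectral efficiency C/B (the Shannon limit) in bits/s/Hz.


SNR_linear = 10^(38.3/10) = 6760.8298; C/B = log2(1 + SNR_linear) = log2(1 + 6760.8298) = 12.7232

12.7232 bits/s/Hz


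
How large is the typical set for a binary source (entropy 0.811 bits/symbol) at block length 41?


log2|A_typical| = nH = 41 * 0.811 = 33.251, so |A_typical| ~ 2^33.251 = 1.022e+10

1.022e+10


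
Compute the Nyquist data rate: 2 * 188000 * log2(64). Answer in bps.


Rate = 2 * B * log2(M) = 2 * 188000 * 6.0 = 2256000.0

2256000.0 bps


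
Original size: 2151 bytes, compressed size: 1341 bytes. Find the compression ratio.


Ratio = original / compressed = 2151 / 1341 = 1.604

1.604


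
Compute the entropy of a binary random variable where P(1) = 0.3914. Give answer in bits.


H = -p*log2(p) - (1-p)*log2(1-p). -0.3914*log2(0.3914) = 0.529675; -0.6086*log2(0.6086) = 0.436022. H = 0.529675 + 0.436022 = 0.9657

0.9657 bits


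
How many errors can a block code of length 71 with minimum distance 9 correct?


Correction capability = floor((d-1)/2) = floor((9-1)/2) = 4

4 errors


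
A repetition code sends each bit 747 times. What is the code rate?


Rate = k/n = 1/747

1/747


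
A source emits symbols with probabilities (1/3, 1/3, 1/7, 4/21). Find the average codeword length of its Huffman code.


Huffman construction (repeatedly merge the two least-probable nodes; each merge adds 1 bit to every symbol beneath it): 1/7 + 4/21 = 1/3; 1/3 + 1/3 = 2/3; 1/3 + 2/3 = 1. Resulting codeword lengths (in the order the probabilities were given): (2, 2, 2, 2). L_avg = sum(p_i * l_i) = 1/3*2 + 1/3*2 + 1/7*2 + 4/21*2 = 2

2.0 bits


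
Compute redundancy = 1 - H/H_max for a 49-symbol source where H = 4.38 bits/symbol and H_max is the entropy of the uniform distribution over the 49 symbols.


H_max = log2(K) = log2(49) = 5.6147 bits/symbol. Redundancy = 1 - H/H_max = 1 - 4.38/5.6147 = 1 - 0.7801 = 0.2199

0.2199


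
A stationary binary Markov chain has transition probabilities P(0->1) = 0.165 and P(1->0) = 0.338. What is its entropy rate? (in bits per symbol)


Stationary distribution: pi_0 = p10/(p01+p10) = 0.672, pi_1 = 0.328. Entropy rate H' = pi_0*H(p01) + pi_1*H(p10) = 0.672*0.6461 + 0.328*0.9229 = 0.7369

0.7369 bits/symbol


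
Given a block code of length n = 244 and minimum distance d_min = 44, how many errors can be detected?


Detection capability = d_min - 1 = 44 - 1 = 43

43 errors


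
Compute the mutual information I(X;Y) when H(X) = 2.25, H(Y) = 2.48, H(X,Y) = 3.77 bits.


I(X;Y) = H(X) + H(Y) - H(X,Y) = 2.25 + 2.48 - 3.77 = 0.96

0.96 bits


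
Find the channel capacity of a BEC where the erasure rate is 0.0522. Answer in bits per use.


C = 1 - epsilon = 1 - 0.0522 = 0.9478

0.9478 bits


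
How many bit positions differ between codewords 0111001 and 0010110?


Count differing positions: . ^ . ^ ^ ^ ^ = 5 differences

5


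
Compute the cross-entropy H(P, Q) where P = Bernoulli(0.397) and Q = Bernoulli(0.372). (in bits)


H(P,Q) = -p*log2(q) - (1-p)*log2(1-q). -0.397*log2(0.372) = 0.566370; -0.603*log2(0.628) = 0.404712. H(P,Q) = 0.566370 + 0.404712 = 0.9711

0.9711 bits


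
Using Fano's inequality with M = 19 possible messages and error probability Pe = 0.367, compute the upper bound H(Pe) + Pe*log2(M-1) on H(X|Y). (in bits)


H(Pe) = -Pe*log2(Pe) - (1-Pe)*log2(1-Pe) = -0.367*log2(0.367) - 0.633*log2(0.633) = 0.530736 + 0.417604 = 0.9483. Pe*log2(M-1) = 0.367*log2(18) = 1.530362. Bound = H(Pe) + Pe*log2(M-1) = 0.530736 + 0.417604 + 1.530362 = 2.4787

2.4787 bits


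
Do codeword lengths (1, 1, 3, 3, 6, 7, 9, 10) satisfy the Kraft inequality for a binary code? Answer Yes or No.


Kraft sum = sum(2^(-l_i)) = 1.2764, need <= 1. Result: violated (a binary prefix-free code with these lengths cannot exist)

No


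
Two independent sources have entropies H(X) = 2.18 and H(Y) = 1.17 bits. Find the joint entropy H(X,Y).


For independent variables, H(X,Y) = H(X) + H(Y) = 2.18 + 1.17 = 3.35

3.35 bits


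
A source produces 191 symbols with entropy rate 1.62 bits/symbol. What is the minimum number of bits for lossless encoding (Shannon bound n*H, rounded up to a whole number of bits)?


Minimum bits >= n * H = 191 * 1.62 = 309.42, rounded up to a whole number of bits = 310

310 bits


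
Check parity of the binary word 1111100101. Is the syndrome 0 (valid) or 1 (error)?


Syndrome = XOR of all bits = 1 XOR 1 XOR 1 XOR 1 XOR 1 XOR 0 XOR 0 XOR 1 XOR 0 XOR 1 = 1

1


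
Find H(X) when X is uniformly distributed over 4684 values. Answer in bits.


H = log2(n) = log2(4684) = 12.1935

12.1935 bits


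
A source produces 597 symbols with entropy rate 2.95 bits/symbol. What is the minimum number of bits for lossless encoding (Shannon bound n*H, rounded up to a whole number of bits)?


Minimum bits >= n * H = 597 * 2.95 = 1761.15, rounded up to a whole number of bits = 1762

1762 bits


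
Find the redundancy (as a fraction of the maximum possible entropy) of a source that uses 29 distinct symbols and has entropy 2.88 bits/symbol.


H_max = log2(K) = log2(29) = 4.858 bits/symbol. Redundancy = 1 - H/H_max = 1 - 2.88/4.858 = 1 - 0.5928 = 0.4072

0.4072


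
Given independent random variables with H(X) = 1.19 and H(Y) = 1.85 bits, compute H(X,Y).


For independent variables, H(X,Y) = H(X) + H(Y) = 1.19 + 1.85 = 3.04

3.04 bits


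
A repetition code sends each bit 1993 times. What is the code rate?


Rate = k/n = 1/1993

1/1993


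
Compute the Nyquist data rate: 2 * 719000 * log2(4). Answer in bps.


Rate = 2 * B * log2(M) = 2 * 719000 * 2.0 = 2876000.0

2876000.0 bps


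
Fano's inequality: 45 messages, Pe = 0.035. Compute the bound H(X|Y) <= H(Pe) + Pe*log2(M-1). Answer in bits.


H(Pe) = -Pe*log2(Pe) - (1-Pe)*log2(1-Pe) = -0.035*log2(0.035) - 0.965*log2(0.965) = 0.169278 + 0.049600 = 0.2189. Pe*log2(M-1) = 0.035*log2(44) = 0.191080. Bound = H(Pe) + Pe*log2(M-1) = 0.169278 + 0.049600 + 0.191080 = 0.41

0.41 bits


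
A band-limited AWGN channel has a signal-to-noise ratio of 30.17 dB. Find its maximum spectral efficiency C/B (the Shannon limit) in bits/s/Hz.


SNR_linear = 10^(30.17/10) = 1039.9202; C/B = log2(1 + SNR_linear) = log2(1 + 1039.9202) = 10.0236

10.0236 bits/s/Hz


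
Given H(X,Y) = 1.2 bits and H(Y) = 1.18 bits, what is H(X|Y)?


H(X|Y) = H(X,Y) - H(Y) = 1.2 - 1.18 = 0.02

0.02 bits


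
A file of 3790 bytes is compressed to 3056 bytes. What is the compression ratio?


Ratio = original / compressed = 3790 / 3056 = 1.2402

1.2402


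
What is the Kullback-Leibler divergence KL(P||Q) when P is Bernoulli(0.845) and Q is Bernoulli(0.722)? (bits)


KL = p*log2(p/q) + (1-p)*log2((1-p)/(1-q)) = 0.845*log2(0.845/0.722) + 0.155*log2(0.155/0.278) = 0.0611

0.0611 bits


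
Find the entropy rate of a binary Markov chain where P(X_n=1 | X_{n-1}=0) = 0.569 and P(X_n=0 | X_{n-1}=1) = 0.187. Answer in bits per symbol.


Stationary distribution: pi_0 = p10/(p01+p10) = 0.2474, pi_1 = 0.7526. Entropy rate H' = pi_0*H(p01) + pi_1*H(p10) = 0.2474*0.9862 + 0.7526*0.6952 = 0.7671

0.7671 bits/symbol


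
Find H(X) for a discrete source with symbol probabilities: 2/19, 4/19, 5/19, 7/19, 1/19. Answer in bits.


H = -sum(p_i * log2(p_i)). Terms: -(2/19)*log2(2/19) = 0.341887; -(4/19)*log2(4/19) = 0.473248; -(5/19)*log2(5/19) = 0.506842; -(7/19)*log2(7/19) = 0.530737; -(1/19)*log2(1/19) = 0.223575. H = 0.341887 + 0.473248 + 0.506842 + 0.530737 + 0.223575 = 2.0763

2.0763 bits


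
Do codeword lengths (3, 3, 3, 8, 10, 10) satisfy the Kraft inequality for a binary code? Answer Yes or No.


Kraft sum = sum(2^(-l_i)) = 0.3809, need <= 1. Result: satisfied (a binary prefix-free code with these lengths exists)

Yes


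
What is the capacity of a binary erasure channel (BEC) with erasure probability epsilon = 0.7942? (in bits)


C = 1 - epsilon = 1 - 0.7942 = 0.2058

0.2058 bits


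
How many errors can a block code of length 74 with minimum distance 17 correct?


Correction capability = floor((d-1)/2) = floor((17-1)/2) = 8

8 errors


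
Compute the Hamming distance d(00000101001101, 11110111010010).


Count differing positions: ^ ^ ^ ^ . . ^ . . ^ ^ ^ ^ ^ = 10 differences

10


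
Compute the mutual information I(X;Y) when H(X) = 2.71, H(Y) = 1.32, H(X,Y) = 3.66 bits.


I(X;Y) = H(X) + H(Y) - H(X,Y) = 2.71 + 1.32 - 3.66 = 0.37

0.37 bits


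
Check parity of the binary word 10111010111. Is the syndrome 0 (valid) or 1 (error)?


Syndrome = XOR of all bits = 1 XOR 0 XOR 1 XOR 1 XOR 1 XOR 0 XOR 1 XOR 0 XOR 1 XOR 1 XOR 1 = 0

0


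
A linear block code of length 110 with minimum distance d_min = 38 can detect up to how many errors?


Detection capability = d_min - 1 = 38 - 1 = 37

37 errors


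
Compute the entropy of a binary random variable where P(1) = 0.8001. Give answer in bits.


H = -p*log2(p) - (1-p)*log2(1-p). -0.8001*log2(0.8001) = 0.257430; -0.1999*log2(0.1999) = 0.464298. H = 0.257430 + 0.464298 = 0.7217

0.7217 bits


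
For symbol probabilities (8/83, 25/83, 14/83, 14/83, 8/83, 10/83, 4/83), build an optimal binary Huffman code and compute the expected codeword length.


Huffman construction (repeatedly merge the two least-probable nodes; each merge adds 1 bit to every symbol beneath it): 4/83 + 8/83 = 12/83; 8/83 + 10/83 = 18/83; 12/83 + 14/83 = 26/83; 14/83 + 18/83 = 32/83; 25/83 + 26/83 = 51/83; 32/83 + 51/83 = 1. Resulting codeword lengths (in the order the probabilities were given): (4, 2, 3, 2, 3, 3, 4). L_avg = sum(p_i * l_i) = 8/83*4 + 25/83*2 + 14/83*3 + 14/83*2 + 8/83*3 + 10/83*3 + 4/83*4 = 222/83 = 2.6747

2.6747 bits


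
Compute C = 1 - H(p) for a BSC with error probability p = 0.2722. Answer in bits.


H(p) = -p*log2(p) - (1-p)*log2(1-p) = -0.2722*log2(0.2722) - 0.7278*log2(0.7278) = 0.510990 + 0.333613 = 0.8446. C = 1 - H(p) = 1 - 0.8446 = 0.1554

0.1554 bits


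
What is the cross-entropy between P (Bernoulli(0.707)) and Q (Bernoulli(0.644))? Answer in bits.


H(P,Q) = -p*log2(q) - (1-p)*log2(1-q). -0.707*log2(0.644) = 0.448851; -0.293*log2(0.356) = 0.436585. H(P,Q) = 0.448851 + 0.436585 = 0.8854

0.8854 bits


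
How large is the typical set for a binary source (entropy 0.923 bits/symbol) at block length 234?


log2|A_typical| = nH = 234 * 0.923 = 215.982, so |A_typical| ~ 2^215.982 = 1.040e+65

1.040e+65


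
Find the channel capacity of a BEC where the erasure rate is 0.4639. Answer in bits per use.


C = 1 - epsilon = 1 - 0.4639 = 0.5361

0.5361 bits


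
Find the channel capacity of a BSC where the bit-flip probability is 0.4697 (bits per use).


H(p) = -p*log2(p) - (1-p)*log2(1-p) = -0.4697*log2(0.4697) - 0.5303*log2(0.5303) = 0.512062 + 0.485288 = 0.9973. C = 1 - H(p) = 1 - 0.9973 = 0.0027

0.0027 bits


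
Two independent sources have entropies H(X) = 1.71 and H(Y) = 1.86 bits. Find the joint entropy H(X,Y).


For independent variables, H(X,Y) = H(X) + H(Y) = 1.71 + 1.86 = 3.57

3.57 bits


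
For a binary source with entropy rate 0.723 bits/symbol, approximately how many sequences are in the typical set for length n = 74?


log2|A_typical| = nH = 74 * 0.723 = 53.502, so |A_typical| ~ 2^53.502 = 1.276e+16

1.276e+16


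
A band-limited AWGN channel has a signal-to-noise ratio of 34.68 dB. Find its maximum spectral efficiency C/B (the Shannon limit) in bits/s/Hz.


SNR_linear = 10^(34.68/10) = 2937.6497; C/B = log2(1 + SNR_linear) = log2(1 + 2937.6497) = 11.5209

11.5209 bits/s/Hz


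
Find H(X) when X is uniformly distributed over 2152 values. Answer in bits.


H = log2(n) = log2(2152) = 11.0715

11.0715 bits


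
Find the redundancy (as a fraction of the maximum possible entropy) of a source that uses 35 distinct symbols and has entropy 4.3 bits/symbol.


H_max = log2(K) = log2(35) = 5.1293 bits/symbol. Redundancy = 1 - H/H_max = 1 - 4.3/5.1293 = 1 - 0.8383 = 0.1617

0.1617


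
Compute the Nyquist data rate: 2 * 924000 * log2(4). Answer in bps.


Rate = 2 * B * log2(M) = 2 * 924000 * 2.0 = 3696000.0

3696000.0 bps


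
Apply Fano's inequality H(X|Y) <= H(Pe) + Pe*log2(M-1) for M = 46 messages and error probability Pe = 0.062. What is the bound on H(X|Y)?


H(Pe) = -Pe*log2(Pe) - (1-Pe)*log2(1-Pe) = -0.062*log2(0.062) - 0.938*log2(0.938) = 0.248718 + 0.086615 = 0.3353. Pe*log2(M-1) = 0.062*log2(45) = 0.340495. Bound = H(Pe) + Pe*log2(M-1) = 0.248718 + 0.086615 + 0.340495 = 0.6758

0.6758 bits


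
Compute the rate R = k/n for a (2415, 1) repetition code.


Rate = k/n = 1/2415

1/2415


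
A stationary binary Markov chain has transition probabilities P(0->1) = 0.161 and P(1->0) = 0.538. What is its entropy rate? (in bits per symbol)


Stationary distribution: pi_0 = p10/(p01+p10) = 0.7697, pi_1 = 0.2303. Entropy rate H' = pi_0*H(p01) + pi_1*H(p10) = 0.7697*0.6367 + 0.2303*0.9958 = 0.7194

0.7194 bits/symbol


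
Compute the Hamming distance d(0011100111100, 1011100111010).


Count differing positions: ^ . . . . . . . . . ^ ^ . = 3 differences

3


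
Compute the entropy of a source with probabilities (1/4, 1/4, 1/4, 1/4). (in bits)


H = -sum(p_i * log2(p_i)). Terms: -(1/4)*log2(1/4) = 0.500000; -(1/4)*log2(1/4) = 0.500000; -(1/4)*log2(1/4) = 0.500000; -(1/4)*log2(1/4) = 0.500000. H = 0.500000 + 0.500000 + 0.500000 + 0.500000 = 2.0

2.0 bits


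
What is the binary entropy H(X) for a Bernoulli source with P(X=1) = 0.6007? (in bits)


H = -p*log2(p) - (1-p)*log2(1-p). -0.6007*log2(0.6007) = 0.441685; -0.3993*log2(0.3993) = 0.528855. H = 0.441685 + 0.528855 = 0.9705

0.9705 bits


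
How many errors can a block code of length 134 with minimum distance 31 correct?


Correction capability = floor((d-1)/2) = floor((31-1)/2) = 15

15 errors


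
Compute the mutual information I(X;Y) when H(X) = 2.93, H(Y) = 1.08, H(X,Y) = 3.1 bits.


I(X;Y) = H(X) + H(Y) - H(X,Y) = 2.93 + 1.08 - 3.1 = 0.91

0.91 bits


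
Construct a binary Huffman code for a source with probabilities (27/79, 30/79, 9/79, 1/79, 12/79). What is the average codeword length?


Huffman construction (repeatedly merge the two least-probable nodes; each merge adds 1 bit to every symbol beneath it): 1/79 + 9/79 = 10/79; 10/79 + 12/79 = 22/79; 22/79 + 27/79 = 49/79; 30/79 + 49/79 = 1. Resulting codeword lengths (in the order the probabilities were given): (2, 1, 4, 4, 3). L_avg = sum(p_i * l_i) = 27/79*2 + 30/79*1 + 9/79*4 + 1/79*4 + 12/79*3 = 160/79 = 2.0253

2.0253 bits


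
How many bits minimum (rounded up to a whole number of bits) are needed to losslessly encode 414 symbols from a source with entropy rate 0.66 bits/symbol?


Minimum bits >= n * H = 414 * 0.66 = 273.24, rounded up to a whole number of bits = 274

274 bits


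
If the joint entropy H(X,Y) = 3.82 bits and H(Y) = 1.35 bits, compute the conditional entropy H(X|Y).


H(X|Y) = H(X,Y) - H(Y) = 3.82 - 1.35 = 2.47

2.47 bits


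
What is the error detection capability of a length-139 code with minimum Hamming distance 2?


Detection capability = d_min - 1 = 2 - 1 = 1

1 errors


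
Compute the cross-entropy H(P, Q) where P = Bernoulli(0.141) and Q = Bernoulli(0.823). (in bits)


H(P,Q) = -p*log2(q) - (1-p)*log2(1-q). -0.141*log2(0.823) = 0.039626; -0.859*log2(0.177) = 2.145936. H(P,Q) = 0.039626 + 2.145936 = 2.1856

2.1856 bits


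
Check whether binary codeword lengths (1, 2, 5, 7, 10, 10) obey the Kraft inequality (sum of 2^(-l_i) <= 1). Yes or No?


Kraft sum = sum(2^(-l_i)) = 0.791, need <= 1. Result: satisfied (a binary prefix-free code with these lengths exists)

Yes


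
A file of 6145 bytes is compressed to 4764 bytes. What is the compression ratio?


Ratio = original / compressed = 6145 / 4764 = 1.2899

1.2899


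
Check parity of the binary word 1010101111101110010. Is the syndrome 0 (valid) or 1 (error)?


Syndrome = XOR of all bits = 1 XOR 0 XOR 1 XOR 0 XOR 1 XOR 0 XOR 1 XOR 1 XOR 1 XOR 1 XOR 1 XOR 0 XOR 1 XOR 1 XOR 1 XOR 0 XOR 0 XOR 1 XOR 0 = 0

0


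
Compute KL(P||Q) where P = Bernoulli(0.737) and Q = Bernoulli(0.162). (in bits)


KL = p*log2(p/q) + (1-p)*log2((1-p)/(1-q)) = 0.737*log2(0.737/0.162) + 0.263*log2(0.263/0.838) = 1.1711

1.1711 bits


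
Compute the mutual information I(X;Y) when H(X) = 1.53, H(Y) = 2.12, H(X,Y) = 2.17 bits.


I(X;Y) = H(X) + H(Y) - H(X,Y) = 1.53 + 2.12 - 2.17 = 1.48

1.48 bits


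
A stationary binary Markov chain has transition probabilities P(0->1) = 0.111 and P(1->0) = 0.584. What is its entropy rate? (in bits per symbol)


Stationary distribution: pi_0 = p10/(p01+p10) = 0.8403, pi_1 = 0.1597. Entropy rate H' = pi_0*H(p01) + pi_1*H(p10) = 0.8403*0.5029 + 0.1597*0.9795 = 0.579

0.579 bits/symbol


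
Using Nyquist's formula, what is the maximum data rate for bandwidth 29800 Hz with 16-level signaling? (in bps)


Rate = 2 * B * log2(M) = 2 * 29800 * 4.0 = 238400.0

238400.0 bps


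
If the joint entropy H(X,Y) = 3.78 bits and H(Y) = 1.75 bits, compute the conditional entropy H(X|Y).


H(X|Y) = H(X,Y) - H(Y) = 3.78 - 1.75 = 2.03

2.03 bits


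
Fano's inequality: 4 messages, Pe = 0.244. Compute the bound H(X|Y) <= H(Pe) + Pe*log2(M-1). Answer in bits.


H(Pe) = -Pe*log2(Pe) - (1-Pe)*log2(1-Pe) = -0.244*log2(0.244) - 0.756*log2(0.756) = 0.496551 + 0.305078 = 0.8016. Pe*log2(M-1) = 0.244*log2(3) = 0.386731. Bound = H(Pe) + Pe*log2(M-1) = 0.496551 + 0.305078 + 0.386731 = 1.1884

1.1884 bits


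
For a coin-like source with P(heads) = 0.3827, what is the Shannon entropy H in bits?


H = -p*log2(p) - (1-p)*log2(1-p). -0.3827*log2(0.3827) = 0.530313; -0.6173*log2(0.6173) = 0.429614. H = 0.530313 + 0.429614 = 0.9599

0.9599 bits


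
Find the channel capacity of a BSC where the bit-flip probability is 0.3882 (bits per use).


H(p) = -p*log2(p) - (1-p)*log2(1-p) = -0.3882*log2(0.3882) - 0.6118*log2(0.6118) = 0.529943 + 0.433685 = 0.9636. C = 1 - H(p) = 1 - 0.9636 = 0.0364

0.0364 bits


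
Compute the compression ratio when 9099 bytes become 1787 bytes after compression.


Ratio = original / compressed = 9099 / 1787 = 5.0918

5.0918


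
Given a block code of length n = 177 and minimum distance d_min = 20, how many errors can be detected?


Detection capability = d_min - 1 = 20 - 1 = 19

19 errors


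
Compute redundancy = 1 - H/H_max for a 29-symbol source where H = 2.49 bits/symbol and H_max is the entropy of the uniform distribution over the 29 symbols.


H_max = log2(K) = log2(29) = 4.858 bits/symbol. Redundancy = 1 - H/H_max = 1 - 2.49/4.858 = 1 - 0.5126 = 0.4874

0.4874


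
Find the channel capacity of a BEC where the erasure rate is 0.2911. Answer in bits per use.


C = 1 - epsilon = 1 - 0.2911 = 0.7089

0.7089 bits


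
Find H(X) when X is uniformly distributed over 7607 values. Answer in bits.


H = log2(n) = log2(7607) = 12.8931

12.8931 bits


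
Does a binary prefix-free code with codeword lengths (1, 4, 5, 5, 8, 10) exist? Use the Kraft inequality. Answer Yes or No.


Kraft sum = sum(2^(-l_i)) = 0.6299, need <= 1. Result: satisfied (a binary prefix-free code with these lengths exists)

Yes


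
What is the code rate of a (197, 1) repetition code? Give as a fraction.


Rate = k/n = 1/197

1/197


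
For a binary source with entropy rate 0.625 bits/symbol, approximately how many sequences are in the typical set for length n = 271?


log2|A_typical| = nH = 271 * 0.625 = 169.375, so |A_typical| ~ 2^169.375 = 9.704e+50

9.704e+50
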